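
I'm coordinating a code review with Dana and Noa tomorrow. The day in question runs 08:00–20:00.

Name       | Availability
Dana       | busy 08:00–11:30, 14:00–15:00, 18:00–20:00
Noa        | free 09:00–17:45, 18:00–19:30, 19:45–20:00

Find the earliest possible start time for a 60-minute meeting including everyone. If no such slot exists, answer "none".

Dana free: 11:30-14:00, 15:00-18:00 (invert busy blocks within the working day).
Noa free: 09:00-17:45, 18:00-19:30, 19:45-20:00.
Dana ∩ Noa: 11:30-14:00, 15:00-17:45.
The first common window of at least 60 minutes is 11:30-14:00, so the earliest start is 11:30.

11:30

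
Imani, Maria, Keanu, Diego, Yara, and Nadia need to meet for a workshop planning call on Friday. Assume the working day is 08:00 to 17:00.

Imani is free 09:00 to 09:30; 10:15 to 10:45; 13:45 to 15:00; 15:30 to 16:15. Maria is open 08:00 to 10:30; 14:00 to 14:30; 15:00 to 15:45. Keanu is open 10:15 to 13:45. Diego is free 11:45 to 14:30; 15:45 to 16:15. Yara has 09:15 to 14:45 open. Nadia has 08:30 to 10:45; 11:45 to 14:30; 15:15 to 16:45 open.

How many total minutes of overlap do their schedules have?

0

Imani ∩ Maria: 09:00-09:30, 10:15-10:30, 14:00-14:30, 15:30-15:45.
Imani ∩ Maria ∩ Keanu: 10:15-10:30.
Imani ∩ Maria ∩ Keanu ∩ Diego: ∅.
Imani ∩ Maria ∩ Keanu ∩ Diego ∩ Yara: ∅.
Imani ∩ Maria ∩ Keanu ∩ Diego ∩ Yara ∩ Nadia: ∅.
There is no time when everyone is free.
There is no common window, so the total is 0 minutes.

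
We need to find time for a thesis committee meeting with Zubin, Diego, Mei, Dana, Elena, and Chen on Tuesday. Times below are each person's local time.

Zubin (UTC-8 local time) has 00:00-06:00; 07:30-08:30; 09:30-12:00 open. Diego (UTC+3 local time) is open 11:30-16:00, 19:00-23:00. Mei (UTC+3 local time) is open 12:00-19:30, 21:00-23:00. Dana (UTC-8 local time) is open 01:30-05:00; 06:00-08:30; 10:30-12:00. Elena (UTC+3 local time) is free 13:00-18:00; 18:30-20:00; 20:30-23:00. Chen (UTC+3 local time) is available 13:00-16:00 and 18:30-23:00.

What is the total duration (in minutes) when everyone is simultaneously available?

Zubin in UTC: 08:00-14:00, 15:30-16:30, 17:30-20:00 (add 8h to convert from UTC-8).
Diego in UTC: 08:30-13:00, 16:00-20:00 (subtract 3h to convert from UTC+3).
Mei in UTC: 09:00-16:30, 18:00-20:00 (subtract 3h to convert from UTC+3).
Dana in UTC: 09:30-13:00, 14:00-16:30, 18:30-20:00 (add 8h to convert from UTC-8).
Elena in UTC: 10:00-15:00, 15:30-17:00, 17:30-20:00 (subtract 3h to convert from UTC+3).
Chen in UTC: 10:00-13:00, 15:30-20:00 (subtract 3h to convert from UTC+3).
Zubin ∩ Diego: 08:30-13:00, 16:00-16:30, 17:30-20:00.
Zubin ∩ Diego ∩ Mei: 09:00-13:00, 16:00-16:30, 18:00-20:00.
Zubin ∩ Diego ∩ Mei ∩ Dana: 09:30-13:00, 16:00-16:30, 18:30-20:00.
Zubin ∩ Diego ∩ Mei ∩ Dana ∩ Elena: 10:00-13:00, 16:00-16:30, 18:30-20:00.
Zubin ∩ Diego ∩ Mei ∩ Dana ∩ Elena ∩ Chen: 10:00-13:00, 16:00-16:30, 18:30-20:00.
Summing the common windows: 180 + 30 + 90 = 300 minutes.

300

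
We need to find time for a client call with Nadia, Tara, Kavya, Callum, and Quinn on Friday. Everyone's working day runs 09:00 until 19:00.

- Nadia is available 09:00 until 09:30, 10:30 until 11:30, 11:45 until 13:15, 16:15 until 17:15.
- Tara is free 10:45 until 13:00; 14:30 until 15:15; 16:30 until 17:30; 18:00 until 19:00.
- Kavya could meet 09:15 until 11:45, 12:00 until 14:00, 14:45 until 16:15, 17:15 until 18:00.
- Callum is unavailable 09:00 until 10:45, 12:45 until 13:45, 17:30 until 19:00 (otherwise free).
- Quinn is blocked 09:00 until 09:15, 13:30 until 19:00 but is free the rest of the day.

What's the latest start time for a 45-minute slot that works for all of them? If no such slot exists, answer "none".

Nadia free: 09:00-09:30, 10:30-11:30, 11:45-13:15, 16:15-17:15.
Tara free: 10:45-13:00, 14:30-15:15, 16:30-17:30, 18:00-19:00.
Kavya free: 09:15-11:45, 12:00-14:00, 14:45-16:15, 17:15-18:00.
Callum free: 10:45-12:45, 13:45-17:30 (invert busy blocks within the working day).
Quinn free: 09:15-13:30 (invert busy blocks within the working day).
Nadia ∩ Tara: 10:45-11:30, 11:45-13:00, 16:30-17:15.
Nadia ∩ Tara ∩ Kavya: 10:45-11:30, 12:00-13:00.
Nadia ∩ Tara ∩ Kavya ∩ Callum: 10:45-11:30, 12:00-12:45.
Nadia ∩ Tara ∩ Kavya ∩ Callum ∩ Quinn: 10:45-11:30, 12:00-12:45.
Those are the intersection windows.
The last common window of at least 45 minutes is 12:00-12:45; a 45-minute meeting can start as late as 12:00 and still end by 12:45.

12:00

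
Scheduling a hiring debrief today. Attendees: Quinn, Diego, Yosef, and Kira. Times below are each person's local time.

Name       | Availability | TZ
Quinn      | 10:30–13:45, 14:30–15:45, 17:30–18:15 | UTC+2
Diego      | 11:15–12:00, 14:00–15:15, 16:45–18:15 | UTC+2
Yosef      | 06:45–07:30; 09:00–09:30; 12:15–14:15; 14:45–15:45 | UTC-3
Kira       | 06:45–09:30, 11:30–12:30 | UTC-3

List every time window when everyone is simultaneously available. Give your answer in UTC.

09:45-10:00

Quinn in UTC: 08:30-11:45, 12:30-13:45, 15:30-16:15 (subtract 2h to convert from UTC+2).
Diego in UTC: 09:15-10:00, 12:00-13:15, 14:45-16:15 (subtract 2h to convert from UTC+2).
Yosef in UTC: 09:45-10:30, 12:00-12:30, 15:15-17:15, 17:45-18:45 (add 3h to convert from UTC-3).
Kira in UTC: 09:45-12:30, 14:30-15:30 (add 3h to convert from UTC-3).
Quinn ∩ Diego: 09:15-10:00, 12:30-13:15, 15:30-16:15.
Quinn ∩ Diego ∩ Yosef: 09:45-10:00, 15:30-16:15.
Quinn ∩ Diego ∩ Yosef ∩ Kira: 09:45-10:00.
Those are the intersection windows.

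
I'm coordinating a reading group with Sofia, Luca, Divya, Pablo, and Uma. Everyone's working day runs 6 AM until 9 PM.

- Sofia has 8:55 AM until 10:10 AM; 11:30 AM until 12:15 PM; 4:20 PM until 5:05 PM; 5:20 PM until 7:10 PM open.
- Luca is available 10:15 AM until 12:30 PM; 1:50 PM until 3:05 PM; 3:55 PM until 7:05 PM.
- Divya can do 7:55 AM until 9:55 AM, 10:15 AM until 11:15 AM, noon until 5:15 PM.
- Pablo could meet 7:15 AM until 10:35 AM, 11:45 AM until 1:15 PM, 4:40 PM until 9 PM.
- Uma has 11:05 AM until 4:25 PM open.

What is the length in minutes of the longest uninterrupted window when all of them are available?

Sofia ∩ Luca: 11:30-12:15, 16:20-17:05, 17:20-19:05.
Sofia ∩ Luca ∩ Divya: 12:00-12:15, 16:20-17:05.
Sofia ∩ Luca ∩ Divya ∩ Pablo: 12:00-12:15, 16:40-17:05.
Sofia ∩ Luca ∩ Divya ∩ Pablo ∩ Uma: 12:00-12:15.
The longest is 12:00-12:15 at 15 minutes.

15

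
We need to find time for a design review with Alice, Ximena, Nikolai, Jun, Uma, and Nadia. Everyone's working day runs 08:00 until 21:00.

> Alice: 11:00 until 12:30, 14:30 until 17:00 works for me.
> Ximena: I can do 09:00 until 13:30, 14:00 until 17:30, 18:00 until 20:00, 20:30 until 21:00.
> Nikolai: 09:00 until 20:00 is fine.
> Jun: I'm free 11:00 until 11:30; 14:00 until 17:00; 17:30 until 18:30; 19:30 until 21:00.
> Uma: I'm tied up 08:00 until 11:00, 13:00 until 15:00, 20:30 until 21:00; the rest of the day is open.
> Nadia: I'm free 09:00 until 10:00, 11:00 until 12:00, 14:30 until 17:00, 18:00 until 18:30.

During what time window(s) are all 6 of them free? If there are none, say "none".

11:00-11:30, 15:00-17:00

Alice free: 11:00-12:30, 14:30-17:00.
Ximena free: 09:00-13:30, 14:00-17:30, 18:00-20:00, 20:30-21:00.
Nikolai free: 09:00-20:00.
Jun free: 11:00-11:30, 14:00-17:00, 17:30-18:30, 19:30-21:00.
Uma free: 11:00-13:00, 15:00-20:30 (invert busy blocks within the working day).
Nadia free: 09:00-10:00, 11:00-12:00, 14:30-17:00, 18:00-18:30.
Alice ∩ Ximena: 11:00-12:30, 14:30-17:00.
Alice ∩ Ximena ∩ Nikolai: 11:00-12:30, 14:30-17:00.
Alice ∩ Ximena ∩ Nikolai ∩ Jun: 11:00-11:30, 14:30-17:00.
Alice ∩ Ximena ∩ Nikolai ∩ Jun ∩ Uma: 11:00-11:30, 15:00-17:00.
Alice ∩ Ximena ∩ Nikolai ∩ Jun ∩ Uma ∩ Nadia: 11:00-11:30, 15:00-17:00.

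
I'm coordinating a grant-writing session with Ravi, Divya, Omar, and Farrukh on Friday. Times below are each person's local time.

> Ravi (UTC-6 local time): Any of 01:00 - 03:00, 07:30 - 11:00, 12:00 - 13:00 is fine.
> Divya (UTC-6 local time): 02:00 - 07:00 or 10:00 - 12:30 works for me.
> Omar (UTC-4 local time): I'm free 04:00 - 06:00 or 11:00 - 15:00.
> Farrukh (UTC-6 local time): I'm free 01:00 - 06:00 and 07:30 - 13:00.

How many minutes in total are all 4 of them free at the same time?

Ravi in UTC: 07:00-09:00, 13:30-17:00, 18:00-19:00 (add 6h to convert from UTC-6).
Divya in UTC: 08:00-13:00, 16:00-18:30 (add 6h to convert from UTC-6).
Omar in UTC: 08:00-10:00, 15:00-19:00 (add 4h to convert from UTC-4).
Farrukh in UTC: 07:00-12:00, 13:30-19:00 (add 6h to convert from UTC-6).
Ravi ∩ Divya: 08:00-09:00, 16:00-17:00, 18:00-18:30.
Ravi ∩ Divya ∩ Omar: 08:00-09:00, 16:00-17:00, 18:00-18:30.
Ravi ∩ Divya ∩ Omar ∩ Farrukh: 08:00-09:00, 16:00-17:00, 18:00-18:30.
Summing the common windows: 60 + 60 + 30 = 150 minutes.

150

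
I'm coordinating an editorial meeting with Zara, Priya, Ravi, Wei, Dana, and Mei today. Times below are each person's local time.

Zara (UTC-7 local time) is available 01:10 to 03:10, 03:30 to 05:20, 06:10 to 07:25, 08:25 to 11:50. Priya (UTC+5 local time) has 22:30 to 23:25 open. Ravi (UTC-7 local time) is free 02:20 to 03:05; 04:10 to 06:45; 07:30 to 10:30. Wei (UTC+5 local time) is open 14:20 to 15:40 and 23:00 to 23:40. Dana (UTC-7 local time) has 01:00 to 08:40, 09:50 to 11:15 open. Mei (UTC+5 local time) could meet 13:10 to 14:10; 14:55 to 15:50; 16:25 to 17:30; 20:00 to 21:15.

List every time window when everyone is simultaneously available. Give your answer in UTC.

none

Zara in UTC: 08:10-10:10, 10:30-12:20, 13:10-14:25, 15:25-18:50 (add 7h to convert from UTC-7).
Priya in UTC: 17:30-18:25 (subtract 5h to convert from UTC+5).
Ravi in UTC: 09:20-10:05, 11:10-13:45, 14:30-17:30 (add 7h to convert from UTC-7).
Wei in UTC: 09:20-10:40, 18:00-18:40 (subtract 5h to convert from UTC+5).
Dana in UTC: 08:00-15:40, 16:50-18:15 (add 7h to convert from UTC-7).
Mei in UTC: 08:10-09:10, 09:55-10:50, 11:25-12:30, 15:00-16:15 (subtract 5h to convert from UTC+5).
Zara ∩ Priya: 17:30-18:25.
Zara ∩ Priya ∩ Ravi: ∅.
Zara ∩ Priya ∩ Ravi ∩ Wei: ∅.
Zara ∩ Priya ∩ Ravi ∩ Wei ∩ Dana: ∅.
Zara ∩ Priya ∩ Ravi ∩ Wei ∩ Dana ∩ Mei: ∅.
There is no time when everyone is free.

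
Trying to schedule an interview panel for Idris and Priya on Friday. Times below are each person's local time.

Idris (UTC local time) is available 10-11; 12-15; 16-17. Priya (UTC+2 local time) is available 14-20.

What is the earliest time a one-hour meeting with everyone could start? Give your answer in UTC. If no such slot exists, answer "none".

12:00

Idris in UTC: 10:00-11:00, 12:00-15:00, 16:00-17:00.
Priya in UTC: 12:00-18:00 (subtract 2h to convert from UTC+2).
Idris ∩ Priya: 12:00-15:00, 16:00-17:00.
The first common window of at least 60 minutes is 12:00-15:00, so the earliest start is 12:00.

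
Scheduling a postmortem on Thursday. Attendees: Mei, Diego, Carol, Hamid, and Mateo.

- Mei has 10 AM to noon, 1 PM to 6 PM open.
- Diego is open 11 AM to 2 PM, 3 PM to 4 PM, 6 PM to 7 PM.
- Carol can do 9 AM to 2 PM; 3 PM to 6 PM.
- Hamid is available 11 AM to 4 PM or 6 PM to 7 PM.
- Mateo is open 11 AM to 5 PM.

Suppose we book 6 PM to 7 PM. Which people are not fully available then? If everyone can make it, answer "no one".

Carol, Mateo, Mei

Mei: not fully free for 18:00-19:00. Diego: free for 18:00-19:00. Carol: not fully free for 18:00-19:00. Hamid: free for 18:00-19:00. Mateo: not fully free for 18:00-19:00.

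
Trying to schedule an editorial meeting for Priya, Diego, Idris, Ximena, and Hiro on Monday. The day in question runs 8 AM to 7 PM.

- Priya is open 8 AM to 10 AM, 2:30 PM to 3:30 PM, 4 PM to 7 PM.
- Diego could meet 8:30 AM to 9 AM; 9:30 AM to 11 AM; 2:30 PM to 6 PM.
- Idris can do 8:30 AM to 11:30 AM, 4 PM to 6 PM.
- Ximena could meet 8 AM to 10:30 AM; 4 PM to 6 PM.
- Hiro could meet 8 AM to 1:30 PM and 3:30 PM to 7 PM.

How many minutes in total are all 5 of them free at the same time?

Priya ∩ Diego: 08:30-09:00, 09:30-10:00, 14:30-15:30, 16:00-18:00.
Priya ∩ Diego ∩ Idris: 08:30-09:00, 09:30-10:00, 16:00-18:00.
Priya ∩ Diego ∩ Idris ∩ Ximena: 08:30-09:00, 09:30-10:00, 16:00-18:00.
Priya ∩ Diego ∩ Idris ∩ Ximena ∩ Hiro: 08:30-09:00, 09:30-10:00, 16:00-18:00.
Summing the common windows: 30 + 30 + 120 = 180 minutes.

180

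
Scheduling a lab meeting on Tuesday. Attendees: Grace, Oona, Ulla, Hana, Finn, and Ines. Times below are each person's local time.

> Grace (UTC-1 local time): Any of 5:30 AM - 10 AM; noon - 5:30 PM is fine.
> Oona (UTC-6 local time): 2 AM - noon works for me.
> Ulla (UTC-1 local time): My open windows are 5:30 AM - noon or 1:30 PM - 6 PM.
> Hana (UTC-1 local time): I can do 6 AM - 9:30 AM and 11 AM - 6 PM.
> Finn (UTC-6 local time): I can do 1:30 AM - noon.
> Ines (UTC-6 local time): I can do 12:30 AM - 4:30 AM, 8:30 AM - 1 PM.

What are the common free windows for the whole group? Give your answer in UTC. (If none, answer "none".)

Grace in UTC: 06:30-11:00, 13:00-18:30 (add 1h to convert from UTC-1).
Oona in UTC: 08:00-18:00 (add 6h to convert from UTC-6).
Ulla in UTC: 06:30-13:00, 14:30-19:00 (add 1h to convert from UTC-1).
Hana in UTC: 07:00-10:30, 12:00-19:00 (add 1h to convert from UTC-1).
Finn in UTC: 07:30-18:00 (add 6h to convert from UTC-6).
Ines in UTC: 06:30-10:30, 14:30-19:00 (add 6h to convert from UTC-6).
Grace ∩ Oona: 08:00-11:00, 13:00-18:00.
Grace ∩ Oona ∩ Ulla: 08:00-11:00, 14:30-18:00.
Grace ∩ Oona ∩ Ulla ∩ Hana: 08:00-10:30, 14:30-18:00.
Grace ∩ Oona ∩ Ulla ∩ Hana ∩ Finn: 08:00-10:30, 14:30-18:00.
Grace ∩ Oona ∩ Ulla ∩ Hana ∩ Finn ∩ Ines: 08:00-10:30, 14:30-18:00.

08:00-10:30, 14:30-18:00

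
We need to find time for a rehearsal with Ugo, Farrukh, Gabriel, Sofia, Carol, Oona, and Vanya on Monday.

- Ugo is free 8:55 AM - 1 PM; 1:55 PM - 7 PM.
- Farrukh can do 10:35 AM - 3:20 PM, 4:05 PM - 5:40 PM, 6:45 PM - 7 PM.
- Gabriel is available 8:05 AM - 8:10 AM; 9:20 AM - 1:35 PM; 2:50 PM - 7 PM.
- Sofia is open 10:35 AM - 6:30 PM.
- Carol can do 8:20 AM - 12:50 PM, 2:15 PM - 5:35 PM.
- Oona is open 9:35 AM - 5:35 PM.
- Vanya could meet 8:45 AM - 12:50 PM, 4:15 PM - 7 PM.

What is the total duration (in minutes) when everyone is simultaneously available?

215

Ugo ∩ Farrukh: 10:35-13:00, 13:55-15:20, 16:05-17:40, 18:45-19:00.
Ugo ∩ Farrukh ∩ Gabriel: 10:35-13:00, 14:50-15:20, 16:05-17:40, 18:45-19:00.
Ugo ∩ Farrukh ∩ Gabriel ∩ Sofia: 10:35-13:00, 14:50-15:20, 16:05-17:40.
Ugo ∩ Farrukh ∩ Gabriel ∩ Sofia ∩ Carol: 10:35-12:50, 14:50-15:20, 16:05-17:35.
Ugo ∩ Farrukh ∩ Gabriel ∩ Sofia ∩ Carol ∩ Oona: 10:35-12:50, 14:50-15:20, 16:05-17:35.
Ugo ∩ Farrukh ∩ Gabriel ∩ Sofia ∩ Carol ∩ Oona ∩ Vanya: 10:35-12:50, 16:15-17:35.
Summing the common windows: 135 + 80 = 215 minutes.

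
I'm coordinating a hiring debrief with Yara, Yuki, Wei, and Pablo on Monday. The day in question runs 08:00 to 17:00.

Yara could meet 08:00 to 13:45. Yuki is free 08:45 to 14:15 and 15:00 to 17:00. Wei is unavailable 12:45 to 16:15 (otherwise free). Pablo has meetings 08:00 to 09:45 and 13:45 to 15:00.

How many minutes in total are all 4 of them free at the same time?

180

Yara free: 08:00-13:45.
Yuki free: 08:45-14:15, 15:00-17:00.
Wei free: 08:00-12:45, 16:15-17:00 (invert busy blocks within the working day).
Pablo free: 09:45-13:45, 15:00-17:00 (invert busy blocks within the working day).
Yara ∩ Yuki: 08:45-13:45.
Yara ∩ Yuki ∩ Wei: 08:45-12:45.
Yara ∩ Yuki ∩ Wei ∩ Pablo: 09:45-12:45.
That's a single block of 180 minutes.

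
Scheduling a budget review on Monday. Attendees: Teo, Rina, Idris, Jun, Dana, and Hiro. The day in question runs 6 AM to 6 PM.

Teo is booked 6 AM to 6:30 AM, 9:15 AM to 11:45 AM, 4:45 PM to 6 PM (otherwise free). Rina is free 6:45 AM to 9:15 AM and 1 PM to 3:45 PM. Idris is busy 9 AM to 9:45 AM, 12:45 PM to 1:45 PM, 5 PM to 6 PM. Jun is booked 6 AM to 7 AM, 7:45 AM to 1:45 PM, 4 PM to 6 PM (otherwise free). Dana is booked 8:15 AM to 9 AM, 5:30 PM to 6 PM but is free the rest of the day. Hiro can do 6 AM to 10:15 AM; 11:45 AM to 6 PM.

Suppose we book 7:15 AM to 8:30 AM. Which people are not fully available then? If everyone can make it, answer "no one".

Dana, Jun

Teo free: 06:30-09:15, 11:45-16:45 (invert busy blocks within the working day).
Rina free: 06:45-09:15, 13:00-15:45.
Idris free: 06:00-09:00, 09:45-12:45, 13:45-17:00 (invert busy blocks within the working day).
Jun free: 07:00-07:45, 13:45-16:00 (invert busy blocks within the working day).
Dana free: 06:00-08:15, 09:00-17:30 (invert busy blocks within the working day).
Hiro free: 06:00-10:15, 11:45-18:00.
Teo: free for 07:15-08:30. Rina: free for 07:15-08:30. Idris: free for 07:15-08:30. Jun: not fully free for 07:15-08:30. Dana: not fully free for 07:15-08:30. Hiro: free for 07:15-08:30.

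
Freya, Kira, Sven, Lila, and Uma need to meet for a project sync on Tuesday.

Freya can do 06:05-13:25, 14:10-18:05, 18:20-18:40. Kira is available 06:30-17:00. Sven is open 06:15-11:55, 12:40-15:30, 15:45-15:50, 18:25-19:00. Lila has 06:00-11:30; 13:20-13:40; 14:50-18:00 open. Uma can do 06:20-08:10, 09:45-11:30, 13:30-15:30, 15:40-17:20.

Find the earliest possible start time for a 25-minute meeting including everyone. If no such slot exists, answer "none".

Freya ∩ Kira: 06:30-13:25, 14:10-17:00.
Freya ∩ Kira ∩ Sven: 06:30-11:55, 12:40-13:25, 14:10-15:30, 15:45-15:50.
Freya ∩ Kira ∩ Sven ∩ Lila: 06:30-11:30, 13:20-13:25, 14:50-15:30, 15:45-15:50.
Freya ∩ Kira ∩ Sven ∩ Lila ∩ Uma: 06:30-08:10, 09:45-11:30, 14:50-15:30, 15:45-15:50.
Those are the intersection windows.
The first common window of at least 25 minutes is 06:30-08:10, so the earliest start is 06:30.

06:30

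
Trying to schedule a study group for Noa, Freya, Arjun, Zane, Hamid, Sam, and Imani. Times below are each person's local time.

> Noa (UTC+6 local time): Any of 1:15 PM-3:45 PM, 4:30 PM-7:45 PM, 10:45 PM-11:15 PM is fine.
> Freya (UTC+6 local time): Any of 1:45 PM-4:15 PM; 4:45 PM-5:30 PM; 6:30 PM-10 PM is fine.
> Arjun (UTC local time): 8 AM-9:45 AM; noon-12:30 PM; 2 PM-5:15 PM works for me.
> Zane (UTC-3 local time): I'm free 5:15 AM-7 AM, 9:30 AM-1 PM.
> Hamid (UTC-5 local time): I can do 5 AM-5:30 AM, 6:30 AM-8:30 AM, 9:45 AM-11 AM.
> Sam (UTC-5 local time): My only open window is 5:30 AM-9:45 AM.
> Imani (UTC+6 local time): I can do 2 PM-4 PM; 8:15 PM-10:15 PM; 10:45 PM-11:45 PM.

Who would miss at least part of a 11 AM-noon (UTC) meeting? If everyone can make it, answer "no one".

Arjun, Freya, Hamid, Imani, Zane

Noa in UTC: 07:15-09:45, 10:30-13:45, 16:45-17:15 (subtract 6h to convert from UTC+6).
Freya in UTC: 07:45-10:15, 10:45-11:30, 12:30-16:00 (subtract 6h to convert from UTC+6).
Arjun in UTC: 08:00-09:45, 12:00-12:30, 14:00-17:15.
Zane in UTC: 08:15-10:00, 12:30-16:00 (add 3h to convert from UTC-3).
Hamid in UTC: 10:00-10:30, 11:30-13:30, 14:45-16:00 (add 5h to convert from UTC-5).
Sam in UTC: 10:30-14:45 (add 5h to convert from UTC-5).
Imani in UTC: 08:00-10:00, 14:15-16:15, 16:45-17:45 (subtract 6h to convert from UTC+6).
Noa: free for 11:00-12:00. Freya: not fully free for 11:00-12:00. Arjun: not fully free for 11:00-12:00. Zane: not fully free for 11:00-12:00. Hamid: not fully free for 11:00-12:00. Sam: free for 11:00-12:00. Imani: not fully free for 11:00-12:00.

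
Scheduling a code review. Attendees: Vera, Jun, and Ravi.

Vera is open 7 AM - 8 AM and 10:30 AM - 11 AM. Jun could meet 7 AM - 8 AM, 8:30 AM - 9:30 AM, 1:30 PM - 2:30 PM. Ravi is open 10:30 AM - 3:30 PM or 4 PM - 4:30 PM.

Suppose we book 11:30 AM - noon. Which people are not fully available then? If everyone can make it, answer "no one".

Jun, Vera

Vera: not fully free for 11:30-12:00. Jun: not fully free for 11:30-12:00. Ravi: free for 11:30-12:00.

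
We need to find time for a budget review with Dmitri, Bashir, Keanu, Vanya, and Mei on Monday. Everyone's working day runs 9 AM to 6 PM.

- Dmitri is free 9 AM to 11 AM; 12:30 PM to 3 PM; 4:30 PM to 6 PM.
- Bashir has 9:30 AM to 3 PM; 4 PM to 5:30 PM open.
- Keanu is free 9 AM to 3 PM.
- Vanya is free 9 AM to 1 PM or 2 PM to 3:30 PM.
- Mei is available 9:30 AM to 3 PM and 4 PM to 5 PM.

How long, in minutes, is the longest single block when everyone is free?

90

Dmitri ∩ Bashir: 09:30-11:00, 12:30-15:00, 16:30-17:30.
Dmitri ∩ Bashir ∩ Keanu: 09:30-11:00, 12:30-15:00.
Dmitri ∩ Bashir ∩ Keanu ∩ Vanya: 09:30-11:00, 12:30-13:00, 14:00-15:00.
Dmitri ∩ Bashir ∩ Keanu ∩ Vanya ∩ Mei: 09:30-11:00, 12:30-13:00, 14:00-15:00.
The longest is 09:30-11:00 at 90 minutes.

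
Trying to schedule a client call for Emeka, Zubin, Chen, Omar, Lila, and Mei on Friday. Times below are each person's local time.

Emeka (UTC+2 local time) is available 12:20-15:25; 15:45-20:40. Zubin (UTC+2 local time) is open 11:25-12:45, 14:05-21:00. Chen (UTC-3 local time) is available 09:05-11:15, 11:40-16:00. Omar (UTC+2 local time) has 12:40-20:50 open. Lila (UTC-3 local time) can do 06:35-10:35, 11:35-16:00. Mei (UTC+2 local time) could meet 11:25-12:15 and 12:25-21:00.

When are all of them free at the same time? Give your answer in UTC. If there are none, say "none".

12:05-13:25, 14:40-18:40

Emeka in UTC: 10:20-13:25, 13:45-18:40 (subtract 2h to convert from UTC+2).
Zubin in UTC: 09:25-10:45, 12:05-19:00 (subtract 2h to convert from UTC+2).
Chen in UTC: 12:05-14:15, 14:40-19:00 (add 3h to convert from UTC-3).
Omar in UTC: 10:40-18:50 (subtract 2h to convert from UTC+2).
Lila in UTC: 09:35-13:35, 14:35-19:00 (add 3h to convert from UTC-3).
Mei in UTC: 09:25-10:15, 10:25-19:00 (subtract 2h to convert from UTC+2).
Emeka ∩ Zubin: 10:20-10:45, 12:05-13:25, 13:45-18:40.
Emeka ∩ Zubin ∩ Chen: 12:05-13:25, 13:45-14:15, 14:40-18:40.
Emeka ∩ Zubin ∩ Chen ∩ Omar: 12:05-13:25, 13:45-14:15, 14:40-18:40.
Emeka ∩ Zubin ∩ Chen ∩ Omar ∩ Lila: 12:05-13:25, 14:40-18:40.
Emeka ∩ Zubin ∩ Chen ∩ Omar ∩ Lila ∩ Mei: 12:05-13:25, 14:40-18:40.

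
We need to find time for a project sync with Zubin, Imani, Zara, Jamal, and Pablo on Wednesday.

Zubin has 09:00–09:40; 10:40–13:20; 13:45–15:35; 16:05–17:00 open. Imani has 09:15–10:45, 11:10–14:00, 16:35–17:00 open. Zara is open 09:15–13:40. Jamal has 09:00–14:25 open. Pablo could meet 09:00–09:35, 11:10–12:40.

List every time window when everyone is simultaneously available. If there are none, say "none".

Zubin ∩ Imani: 09:15-09:40, 10:40-10:45, 11:10-13:20, 13:45-14:00, 16:35-17:00.
Zubin ∩ Imani ∩ Zara: 09:15-09:40, 10:40-10:45, 11:10-13:20.
Zubin ∩ Imani ∩ Zara ∩ Jamal: 09:15-09:40, 10:40-10:45, 11:10-13:20.
Zubin ∩ Imani ∩ Zara ∩ Jamal ∩ Pablo: 09:15-09:35, 11:10-12:40.
Those are the intersection windows.

09:15-09:35, 11:10-12:40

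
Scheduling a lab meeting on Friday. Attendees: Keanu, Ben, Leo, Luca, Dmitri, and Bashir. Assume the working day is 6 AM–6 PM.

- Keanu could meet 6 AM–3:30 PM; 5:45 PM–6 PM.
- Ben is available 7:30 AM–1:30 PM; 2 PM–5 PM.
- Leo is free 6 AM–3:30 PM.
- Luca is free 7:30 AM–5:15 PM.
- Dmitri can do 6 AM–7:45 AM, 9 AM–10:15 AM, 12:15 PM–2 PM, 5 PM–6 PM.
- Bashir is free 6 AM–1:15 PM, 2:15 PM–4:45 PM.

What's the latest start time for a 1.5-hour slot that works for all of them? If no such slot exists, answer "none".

none

Keanu ∩ Ben: 07:30-13:30, 14:00-15:30.
Keanu ∩ Ben ∩ Leo: 07:30-13:30, 14:00-15:30.
Keanu ∩ Ben ∩ Leo ∩ Luca: 07:30-13:30, 14:00-15:30.
Keanu ∩ Ben ∩ Leo ∩ Luca ∩ Dmitri: 07:30-07:45, 09:00-10:15, 12:15-13:30.
Keanu ∩ Ben ∩ Leo ∩ Luca ∩ Dmitri ∩ Bashir: 07:30-07:45, 09:00-10:15, 12:15-13:15.
No common window is at least 90 minutes long.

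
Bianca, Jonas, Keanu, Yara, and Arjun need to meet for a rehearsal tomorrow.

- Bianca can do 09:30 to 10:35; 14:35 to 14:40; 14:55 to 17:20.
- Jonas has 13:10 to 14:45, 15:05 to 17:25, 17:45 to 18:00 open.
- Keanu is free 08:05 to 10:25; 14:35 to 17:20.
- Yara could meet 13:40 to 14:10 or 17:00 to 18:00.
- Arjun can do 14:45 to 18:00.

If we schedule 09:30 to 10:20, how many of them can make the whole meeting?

Bianca and Keanu can make the full 09:30-10:20 slot — that's 2.

2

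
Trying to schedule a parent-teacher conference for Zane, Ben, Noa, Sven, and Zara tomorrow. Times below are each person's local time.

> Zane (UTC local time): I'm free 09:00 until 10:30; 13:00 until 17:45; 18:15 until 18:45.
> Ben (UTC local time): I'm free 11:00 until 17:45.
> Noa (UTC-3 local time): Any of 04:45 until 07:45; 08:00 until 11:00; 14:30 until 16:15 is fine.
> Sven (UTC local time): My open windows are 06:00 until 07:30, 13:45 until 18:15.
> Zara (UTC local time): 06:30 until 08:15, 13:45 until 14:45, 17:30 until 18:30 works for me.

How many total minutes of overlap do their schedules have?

Zane in UTC: 09:00-10:30, 13:00-17:45, 18:15-18:45.
Ben in UTC: 11:00-17:45.
Noa in UTC: 07:45-10:45, 11:00-14:00, 17:30-19:15 (add 3h to convert from UTC-3).
Sven in UTC: 06:00-07:30, 13:45-18:15.
Zara in UTC: 06:30-08:15, 13:45-14:45, 17:30-18:30.
Zane ∩ Ben: 13:00-17:45.
Zane ∩ Ben ∩ Noa: 13:00-14:00, 17:30-17:45.
Zane ∩ Ben ∩ Noa ∩ Sven: 13:45-14:00, 17:30-17:45.
Zane ∩ Ben ∩ Noa ∩ Sven ∩ Zara: 13:45-14:00, 17:30-17:45.
Summing the common windows: 15 + 15 = 30 minutes.

30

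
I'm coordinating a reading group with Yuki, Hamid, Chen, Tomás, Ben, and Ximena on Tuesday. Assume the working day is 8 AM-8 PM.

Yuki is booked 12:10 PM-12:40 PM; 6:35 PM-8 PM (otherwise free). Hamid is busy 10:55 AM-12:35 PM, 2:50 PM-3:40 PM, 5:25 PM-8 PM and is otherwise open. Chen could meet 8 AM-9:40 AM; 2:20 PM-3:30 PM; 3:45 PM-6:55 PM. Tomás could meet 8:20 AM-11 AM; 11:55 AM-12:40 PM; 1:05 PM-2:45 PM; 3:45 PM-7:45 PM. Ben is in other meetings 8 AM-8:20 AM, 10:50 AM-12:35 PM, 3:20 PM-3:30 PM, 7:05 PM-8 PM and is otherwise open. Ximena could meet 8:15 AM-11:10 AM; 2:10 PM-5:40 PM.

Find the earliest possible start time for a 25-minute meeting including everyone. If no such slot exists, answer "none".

Yuki free: 08:00-12:10, 12:40-18:35 (invert busy blocks within the working day).
Hamid free: 08:00-10:55, 12:35-14:50, 15:40-17:25 (invert busy blocks within the working day).
Chen free: 08:00-09:40, 14:20-15:30, 15:45-18:55.
Tomás free: 08:20-11:00, 11:55-12:40, 13:05-14:45, 15:45-19:45.
Ben free: 08:20-10:50, 12:35-15:20, 15:30-19:05 (invert busy blocks within the working day).
Ximena free: 08:15-11:10, 14:10-17:40.
Yuki ∩ Hamid: 08:00-10:55, 12:40-14:50, 15:40-17:25.
Yuki ∩ Hamid ∩ Chen: 08:00-09:40, 14:20-14:50, 15:45-17:25.
Yuki ∩ Hamid ∩ Chen ∩ Tomás: 08:20-09:40, 14:20-14:45, 15:45-17:25.
Yuki ∩ Hamid ∩ Chen ∩ Tomás ∩ Ben: 08:20-09:40, 14:20-14:45, 15:45-17:25.
Yuki ∩ Hamid ∩ Chen ∩ Tomás ∩ Ben ∩ Ximena: 08:20-09:40, 14:20-14:45, 15:45-17:25.
So the common availability across everyone is 08:20-09:40, 14:20-14:45, 15:45-17:25.
The first common window of at least 25 minutes is 08:20-09:40, so the earliest start is 08:20.

08:20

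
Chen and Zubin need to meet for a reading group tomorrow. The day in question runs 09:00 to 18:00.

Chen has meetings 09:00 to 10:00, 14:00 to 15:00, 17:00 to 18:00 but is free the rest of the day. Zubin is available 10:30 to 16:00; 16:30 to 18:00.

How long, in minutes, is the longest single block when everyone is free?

Chen free: 10:00-14:00, 15:00-17:00 (invert busy blocks within the working day).
Zubin free: 10:30-16:00, 16:30-18:00.
Chen ∩ Zubin: 10:30-14:00, 15:00-16:00, 16:30-17:00.
The longest is 10:30-14:00 at 210 minutes.

210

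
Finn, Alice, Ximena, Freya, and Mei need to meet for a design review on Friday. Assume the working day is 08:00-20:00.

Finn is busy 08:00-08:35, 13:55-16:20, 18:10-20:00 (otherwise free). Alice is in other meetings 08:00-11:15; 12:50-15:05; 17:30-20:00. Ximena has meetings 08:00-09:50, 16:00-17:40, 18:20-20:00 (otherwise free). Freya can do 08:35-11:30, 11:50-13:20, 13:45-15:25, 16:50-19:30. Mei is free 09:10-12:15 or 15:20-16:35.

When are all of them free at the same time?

11:15-11:30, 11:50-12:15

Finn free: 08:35-13:55, 16:20-18:10 (invert busy blocks within the working day).
Alice free: 11:15-12:50, 15:05-17:30 (invert busy blocks within the working day).
Ximena free: 09:50-16:00, 17:40-18:20 (invert busy blocks within the working day).
Freya free: 08:35-11:30, 11:50-13:20, 13:45-15:25, 16:50-19:30.
Mei free: 09:10-12:15, 15:20-16:35.
Finn ∩ Alice: 11:15-12:50, 16:20-17:30.
Finn ∩ Alice ∩ Ximena: 11:15-12:50.
Finn ∩ Alice ∩ Ximena ∩ Freya: 11:15-11:30, 11:50-12:50.
Finn ∩ Alice ∩ Ximena ∩ Freya ∩ Mei: 11:15-11:30, 11:50-12:15.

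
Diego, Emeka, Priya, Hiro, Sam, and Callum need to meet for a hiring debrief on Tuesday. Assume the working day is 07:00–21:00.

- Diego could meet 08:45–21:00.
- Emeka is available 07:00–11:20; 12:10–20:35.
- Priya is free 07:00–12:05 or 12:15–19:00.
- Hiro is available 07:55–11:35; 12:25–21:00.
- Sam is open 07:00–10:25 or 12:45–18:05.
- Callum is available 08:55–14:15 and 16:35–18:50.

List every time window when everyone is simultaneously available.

Diego ∩ Emeka: 08:45-11:20, 12:10-20:35.
Diego ∩ Emeka ∩ Priya: 08:45-11:20, 12:15-19:00.
Diego ∩ Emeka ∩ Priya ∩ Hiro: 08:45-11:20, 12:25-19:00.
Diego ∩ Emeka ∩ Priya ∩ Hiro ∩ Sam: 08:45-10:25, 12:45-18:05.
Diego ∩ Emeka ∩ Priya ∩ Hiro ∩ Sam ∩ Callum: 08:55-10:25, 12:45-14:15, 16:35-18:05.

08:55-10:25, 12:45-14:15, 16:35-18:05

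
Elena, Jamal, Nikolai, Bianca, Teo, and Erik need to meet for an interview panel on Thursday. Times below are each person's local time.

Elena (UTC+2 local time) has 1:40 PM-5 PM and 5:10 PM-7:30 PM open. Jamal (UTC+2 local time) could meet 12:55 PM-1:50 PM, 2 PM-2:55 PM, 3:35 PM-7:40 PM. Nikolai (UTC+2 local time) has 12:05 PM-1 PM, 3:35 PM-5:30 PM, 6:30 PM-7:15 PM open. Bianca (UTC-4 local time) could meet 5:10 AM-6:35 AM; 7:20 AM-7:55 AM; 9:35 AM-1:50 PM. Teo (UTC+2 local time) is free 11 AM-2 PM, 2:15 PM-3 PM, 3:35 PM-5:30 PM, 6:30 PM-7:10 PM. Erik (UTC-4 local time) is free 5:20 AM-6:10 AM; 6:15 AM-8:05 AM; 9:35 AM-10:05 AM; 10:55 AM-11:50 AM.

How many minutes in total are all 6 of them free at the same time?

Elena in UTC: 11:40-15:00, 15:10-17:30 (subtract 2h to convert from UTC+2).
Jamal in UTC: 10:55-11:50, 12:00-12:55, 13:35-17:40 (subtract 2h to convert from UTC+2).
Nikolai in UTC: 10:05-11:00, 13:35-15:30, 16:30-17:15 (subtract 2h to convert from UTC+2).
Bianca in UTC: 09:10-10:35, 11:20-11:55, 13:35-17:50 (add 4h to convert from UTC-4).
Teo in UTC: 09:00-12:00, 12:15-13:00, 13:35-15:30, 16:30-17:10 (subtract 2h to convert from UTC+2).
Erik in UTC: 09:20-10:10, 10:15-12:05, 13:35-14:05, 14:55-15:50 (add 4h to convert from UTC-4).
Elena ∩ Jamal: 11:40-11:50, 12:00-12:55, 13:35-15:00, 15:10-17:30.
Elena ∩ Jamal ∩ Nikolai: 13:35-15:00, 15:10-15:30, 16:30-17:15.
Elena ∩ Jamal ∩ Nikolai ∩ Bianca: 13:35-15:00, 15:10-15:30, 16:30-17:15.
Elena ∩ Jamal ∩ Nikolai ∩ Bianca ∩ Teo: 13:35-15:00, 15:10-15:30, 16:30-17:10.
Elena ∩ Jamal ∩ Nikolai ∩ Bianca ∩ Teo ∩ Erik: 13:35-14:05, 14:55-15:00, 15:10-15:30.
So the common availability across everyone is 13:35-14:05, 14:55-15:00, 15:10-15:30.
Summing the common windows: 30 + 5 + 20 = 55 minutes.

55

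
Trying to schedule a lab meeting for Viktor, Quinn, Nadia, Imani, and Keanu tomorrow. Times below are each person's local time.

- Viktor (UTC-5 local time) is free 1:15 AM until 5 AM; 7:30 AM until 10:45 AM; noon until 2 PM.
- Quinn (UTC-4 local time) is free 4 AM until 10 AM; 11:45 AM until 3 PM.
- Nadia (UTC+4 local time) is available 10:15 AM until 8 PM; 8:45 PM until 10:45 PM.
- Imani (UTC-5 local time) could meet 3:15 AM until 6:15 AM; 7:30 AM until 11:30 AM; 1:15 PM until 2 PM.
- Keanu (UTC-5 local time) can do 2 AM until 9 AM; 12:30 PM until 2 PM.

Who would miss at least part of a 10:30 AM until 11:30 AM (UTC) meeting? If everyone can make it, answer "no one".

Viktor in UTC: 06:15-10:00, 12:30-15:45, 17:00-19:00 (add 5h to convert from UTC-5).
Quinn in UTC: 08:00-14:00, 15:45-19:00 (add 4h to convert from UTC-4).
Nadia in UTC: 06:15-16:00, 16:45-18:45 (subtract 4h to convert from UTC+4).
Imani in UTC: 08:15-11:15, 12:30-16:30, 18:15-19:00 (add 5h to convert from UTC-5).
Keanu in UTC: 07:00-14:00, 17:30-19:00 (add 5h to convert from UTC-5).
Viktor: not fully free for 10:30-11:30. Quinn: free for 10:30-11:30. Nadia: free for 10:30-11:30. Imani: not fully free for 10:30-11:30. Keanu: free for 10:30-11:30.

Imani, Viktor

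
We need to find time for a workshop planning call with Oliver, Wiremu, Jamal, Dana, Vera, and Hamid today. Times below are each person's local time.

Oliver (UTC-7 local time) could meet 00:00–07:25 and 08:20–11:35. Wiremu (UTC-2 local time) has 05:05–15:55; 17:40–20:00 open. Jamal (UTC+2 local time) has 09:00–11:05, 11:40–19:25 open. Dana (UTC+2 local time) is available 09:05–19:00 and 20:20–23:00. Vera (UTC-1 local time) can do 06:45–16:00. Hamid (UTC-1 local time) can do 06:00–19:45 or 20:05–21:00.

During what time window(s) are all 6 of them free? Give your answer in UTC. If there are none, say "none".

07:45-09:05, 09:40-14:25, 15:20-17:00

Oliver in UTC: 07:00-14:25, 15:20-18:35 (add 7h to convert from UTC-7).
Wiremu in UTC: 07:05-17:55, 19:40-22:00 (add 2h to convert from UTC-2).
Jamal in UTC: 07:00-09:05, 09:40-17:25 (subtract 2h to convert from UTC+2).
Dana in UTC: 07:05-17:00, 18:20-21:00 (subtract 2h to convert from UTC+2).
Vera in UTC: 07:45-17:00 (add 1h to convert from UTC-1).
Hamid in UTC: 07:00-20:45, 21:05-22:00 (add 1h to convert from UTC-1).
Oliver ∩ Wiremu: 07:05-14:25, 15:20-17:55.
Oliver ∩ Wiremu ∩ Jamal: 07:05-09:05, 09:40-14:25, 15:20-17:25.
Oliver ∩ Wiremu ∩ Jamal ∩ Dana: 07:05-09:05, 09:40-14:25, 15:20-17:00.
Oliver ∩ Wiremu ∩ Jamal ∩ Dana ∩ Vera: 07:45-09:05, 09:40-14:25, 15:20-17:00.
Oliver ∩ Wiremu ∩ Jamal ∩ Dana ∩ Vera ∩ Hamid: 07:45-09:05, 09:40-14:25, 15:20-17:00.
So the common availability across everyone is 07:45-09:05, 09:40-14:25, 15:20-17:00.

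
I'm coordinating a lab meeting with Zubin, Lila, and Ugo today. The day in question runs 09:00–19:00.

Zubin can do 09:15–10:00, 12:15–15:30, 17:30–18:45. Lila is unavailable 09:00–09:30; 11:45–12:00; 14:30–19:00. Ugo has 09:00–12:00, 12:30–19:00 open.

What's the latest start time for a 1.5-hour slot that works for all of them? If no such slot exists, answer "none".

Zubin free: 09:15-10:00, 12:15-15:30, 17:30-18:45.
Lila free: 09:30-11:45, 12:00-14:30 (invert busy blocks within the working day).
Ugo free: 09:00-12:00, 12:30-19:00.
Zubin ∩ Lila: 09:30-10:00, 12:15-14:30.
Zubin ∩ Lila ∩ Ugo: 09:30-10:00, 12:30-14:30.
Those are the intersection windows.
The last common window of at least 90 minutes is 12:30-14:30; a 90-minute meeting can start as late as 13:00 and still end by 14:30.

13:00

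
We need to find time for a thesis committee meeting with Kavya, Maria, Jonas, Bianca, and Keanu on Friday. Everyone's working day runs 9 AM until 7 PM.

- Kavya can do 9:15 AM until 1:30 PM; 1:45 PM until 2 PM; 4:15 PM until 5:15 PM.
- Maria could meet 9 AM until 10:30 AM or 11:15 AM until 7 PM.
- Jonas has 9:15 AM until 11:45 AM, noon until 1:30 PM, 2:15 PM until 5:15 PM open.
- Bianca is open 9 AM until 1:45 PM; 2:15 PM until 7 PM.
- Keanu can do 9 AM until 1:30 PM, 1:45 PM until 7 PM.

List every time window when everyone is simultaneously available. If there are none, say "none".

Kavya ∩ Maria: 09:15-10:30, 11:15-13:30, 13:45-14:00, 16:15-17:15.
Kavya ∩ Maria ∩ Jonas: 09:15-10:30, 11:15-11:45, 12:00-13:30, 16:15-17:15.
Kavya ∩ Maria ∩ Jonas ∩ Bianca: 09:15-10:30, 11:15-11:45, 12:00-13:30, 16:15-17:15.
Kavya ∩ Maria ∩ Jonas ∩ Bianca ∩ Keanu: 09:15-10:30, 11:15-11:45, 12:00-13:30, 16:15-17:15.

09:15-10:30, 11:15-11:45, 12:00-13:30, 16:15-17:15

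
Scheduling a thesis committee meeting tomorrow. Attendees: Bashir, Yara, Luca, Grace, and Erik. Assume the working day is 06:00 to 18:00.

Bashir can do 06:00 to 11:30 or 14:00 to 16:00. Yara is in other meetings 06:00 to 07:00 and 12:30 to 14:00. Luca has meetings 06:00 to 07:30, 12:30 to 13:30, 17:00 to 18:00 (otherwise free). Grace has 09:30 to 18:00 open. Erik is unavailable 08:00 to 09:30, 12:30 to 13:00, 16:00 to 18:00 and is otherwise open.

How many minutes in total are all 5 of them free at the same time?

Bashir free: 06:00-11:30, 14:00-16:00.
Yara free: 07:00-12:30, 14:00-18:00 (invert busy blocks within the working day).
Luca free: 07:30-12:30, 13:30-17:00 (invert busy blocks within the working day).
Grace free: 09:30-18:00.
Erik free: 06:00-08:00, 09:30-12:30, 13:00-16:00 (invert busy blocks within the working day).
Bashir ∩ Yara: 07:00-11:30, 14:00-16:00.
Bashir ∩ Yara ∩ Luca: 07:30-11:30, 14:00-16:00.
Bashir ∩ Yara ∩ Luca ∩ Grace: 09:30-11:30, 14:00-16:00.
Bashir ∩ Yara ∩ Luca ∩ Grace ∩ Erik: 09:30-11:30, 14:00-16:00.
Summing the common windows: 120 + 120 = 240 minutes.

240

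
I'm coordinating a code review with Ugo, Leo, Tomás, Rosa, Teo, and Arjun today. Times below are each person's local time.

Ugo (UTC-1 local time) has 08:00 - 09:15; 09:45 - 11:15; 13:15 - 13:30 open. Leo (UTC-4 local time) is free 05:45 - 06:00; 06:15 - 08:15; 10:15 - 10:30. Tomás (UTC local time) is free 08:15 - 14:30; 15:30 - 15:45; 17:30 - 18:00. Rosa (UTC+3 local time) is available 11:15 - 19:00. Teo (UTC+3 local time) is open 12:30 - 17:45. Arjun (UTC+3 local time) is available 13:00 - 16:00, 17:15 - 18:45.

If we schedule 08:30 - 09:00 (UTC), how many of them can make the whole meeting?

2

Ugo in UTC: 09:00-10:15, 10:45-12:15, 14:15-14:30 (add 1h to convert from UTC-1).
Leo in UTC: 09:45-10:00, 10:15-12:15, 14:15-14:30 (add 4h to convert from UTC-4).
Tomás in UTC: 08:15-14:30, 15:30-15:45, 17:30-18:00.
Rosa in UTC: 08:15-16:00 (subtract 3h to convert from UTC+3).
Teo in UTC: 09:30-14:45 (subtract 3h to convert from UTC+3).
Arjun in UTC: 10:00-13:00, 14:15-15:45 (subtract 3h to convert from UTC+3).
Tomás and Rosa can make the full 08:30-09:00 slot — that's 2.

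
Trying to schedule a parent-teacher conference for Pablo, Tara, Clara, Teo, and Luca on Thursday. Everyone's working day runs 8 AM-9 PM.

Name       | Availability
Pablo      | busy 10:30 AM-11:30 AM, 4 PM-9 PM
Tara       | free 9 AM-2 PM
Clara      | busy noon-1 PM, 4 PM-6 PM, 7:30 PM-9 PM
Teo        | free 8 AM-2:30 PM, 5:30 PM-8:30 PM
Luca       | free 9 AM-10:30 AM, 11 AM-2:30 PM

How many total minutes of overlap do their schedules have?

Pablo free: 08:00-10:30, 11:30-16:00 (invert busy blocks within the working day).
Tara free: 09:00-14:00.
Clara free: 08:00-12:00, 13:00-16:00, 18:00-19:30 (invert busy blocks within the working day).
Teo free: 08:00-14:30, 17:30-20:30.
Luca free: 09:00-10:30, 11:00-14:30.
Pablo ∩ Tara: 09:00-10:30, 11:30-14:00.
Pablo ∩ Tara ∩ Clara: 09:00-10:30, 11:30-12:00, 13:00-14:00.
Pablo ∩ Tara ∩ Clara ∩ Teo: 09:00-10:30, 11:30-12:00, 13:00-14:00.
Pablo ∩ Tara ∩ Clara ∩ Teo ∩ Luca: 09:00-10:30, 11:30-12:00, 13:00-14:00.
Those are the intersection windows.
Summing the common windows: 90 + 30 + 60 = 180 minutes.

180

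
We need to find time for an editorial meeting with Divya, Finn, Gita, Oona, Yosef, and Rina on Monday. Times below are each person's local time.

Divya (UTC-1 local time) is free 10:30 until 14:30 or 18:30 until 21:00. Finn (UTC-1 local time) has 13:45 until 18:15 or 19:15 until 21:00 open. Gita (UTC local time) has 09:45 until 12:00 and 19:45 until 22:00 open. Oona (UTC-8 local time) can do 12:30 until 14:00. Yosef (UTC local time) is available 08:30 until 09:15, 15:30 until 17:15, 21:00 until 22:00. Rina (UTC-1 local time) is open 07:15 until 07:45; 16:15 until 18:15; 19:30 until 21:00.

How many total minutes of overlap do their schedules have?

60

Divya in UTC: 11:30-15:30, 19:30-22:00 (add 1h to convert from UTC-1).
Finn in UTC: 14:45-19:15, 20:15-22:00 (add 1h to convert from UTC-1).
Gita in UTC: 09:45-12:00, 19:45-22:00.
Oona in UTC: 20:30-22:00 (add 8h to convert from UTC-8).
Yosef in UTC: 08:30-09:15, 15:30-17:15, 21:00-22:00.
Rina in UTC: 08:15-08:45, 17:15-19:15, 20:30-22:00 (add 1h to convert from UTC-1).
Divya ∩ Finn: 14:45-15:30, 20:15-22:00.
Divya ∩ Finn ∩ Gita: 20:15-22:00.
Divya ∩ Finn ∩ Gita ∩ Oona: 20:30-22:00.
Divya ∩ Finn ∩ Gita ∩ Oona ∩ Yosef: 21:00-22:00.
Divya ∩ Finn ∩ Gita ∩ Oona ∩ Yosef ∩ Rina: 21:00-22:00.
So the common availability across everyone is 21:00-22:00.
That's a single block of 60 minutes.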